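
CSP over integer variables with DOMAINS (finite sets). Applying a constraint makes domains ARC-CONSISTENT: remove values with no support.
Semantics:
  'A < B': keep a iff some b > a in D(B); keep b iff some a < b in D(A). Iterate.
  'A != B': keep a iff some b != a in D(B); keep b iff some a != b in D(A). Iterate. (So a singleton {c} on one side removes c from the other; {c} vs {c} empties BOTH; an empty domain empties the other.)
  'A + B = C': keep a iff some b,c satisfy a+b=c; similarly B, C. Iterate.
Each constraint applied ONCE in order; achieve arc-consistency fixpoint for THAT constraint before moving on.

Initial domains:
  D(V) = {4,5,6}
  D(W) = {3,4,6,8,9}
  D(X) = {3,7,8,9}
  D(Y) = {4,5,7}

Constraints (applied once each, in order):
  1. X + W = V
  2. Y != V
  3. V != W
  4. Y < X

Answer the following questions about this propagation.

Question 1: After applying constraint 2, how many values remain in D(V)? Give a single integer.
Answer: 1

Derivation:
Constraint 1 (X + W = V) on D(X)={3,7,8,9} D(W)={3,4,6,8,9} D(V)={4,5,6}: X {3,7,8,9}->{3}; W {3,4,6,8,9}->{3}; V {4,5,6}->{6}
Constraint 2 (Y != V) on D(Y)={4,5,7} D(V)={6}: no change
So after constraint 2: D(V)={6}, size = 1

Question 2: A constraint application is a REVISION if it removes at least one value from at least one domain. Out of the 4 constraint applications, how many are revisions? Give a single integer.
Answer: 2

Derivation:
Constraint 1 (X + W = V) on D(X)={3,7,8,9} D(W)={3,4,6,8,9} D(V)={4,5,6}: X {3,7,8,9}->{3}; W {3,4,6,8,9}->{3}; V {4,5,6}->{6} => REVISION
Constraint 2 (Y != V) on D(Y)={4,5,7} D(V)={6}: no change => not a revision
Constraint 3 (V != W) on D(V)={6} D(W)={3}: no change => not a revision
Constraint 4 (Y < X) on D(Y)={4,5,7} D(X)={3}: Y {4,5,7}->{}; X {3}->{} => REVISION
Total revisions = 2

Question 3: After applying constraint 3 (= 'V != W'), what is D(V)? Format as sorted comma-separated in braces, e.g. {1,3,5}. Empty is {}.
Constraint 1 (X + W = V) on D(X)={3,7,8,9} D(W)={3,4,6,8,9} D(V)={4,5,6}: X {3,7,8,9}->{3}; W {3,4,6,8,9}->{3}; V {4,5,6}->{6}
Constraint 2 (Y != V) on D(Y)={4,5,7} D(V)={6}: no change
Constraint 3 (V != W) on D(V)={6} D(W)={3}: no change
So after constraint 3: D(V) = {6}

Answer: {6}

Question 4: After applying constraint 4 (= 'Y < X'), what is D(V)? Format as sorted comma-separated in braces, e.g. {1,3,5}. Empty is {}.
Constraint 1 (X + W = V) on D(X)={3,7,8,9} D(W)={3,4,6,8,9} D(V)={4,5,6}: X {3,7,8,9}->{3}; W {3,4,6,8,9}->{3}; V {4,5,6}->{6}
Constraint 2 (Y != V) on D(Y)={4,5,7} D(V)={6}: no change
Constraint 3 (V != W) on D(V)={6} D(W)={3}: no change
Constraint 4 (Y < X) on D(Y)={4,5,7} D(X)={3}: Y {4,5,7}->{}; X {3}->{}
So after constraint 4: D(V) = {6}

Answer: {6}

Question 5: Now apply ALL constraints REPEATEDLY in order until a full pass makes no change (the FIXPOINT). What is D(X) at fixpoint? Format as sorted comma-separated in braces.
pass 0 (initial): D(X)={3,7,8,9}
pass 1: V {4,5,6}->{6}; W {3,4,6,8,9}->{3}; X {3,7,8,9}->{}; Y {4,5,7}->{}
pass 2: V {6}->{}; W {3}->{}
pass 3: no change
Fixpoint after 3 passes: D(X) = {}

Answer: {}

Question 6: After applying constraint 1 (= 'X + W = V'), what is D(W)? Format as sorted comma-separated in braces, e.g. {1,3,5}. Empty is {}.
Answer: {3}

Derivation:
Constraint 1 (X + W = V) on D(X)={3,7,8,9} D(W)={3,4,6,8,9} D(V)={4,5,6}: X {3,7,8,9}->{3}; W {3,4,6,8,9}->{3}; V {4,5,6}->{6}
So after constraint 1: D(W) = {3}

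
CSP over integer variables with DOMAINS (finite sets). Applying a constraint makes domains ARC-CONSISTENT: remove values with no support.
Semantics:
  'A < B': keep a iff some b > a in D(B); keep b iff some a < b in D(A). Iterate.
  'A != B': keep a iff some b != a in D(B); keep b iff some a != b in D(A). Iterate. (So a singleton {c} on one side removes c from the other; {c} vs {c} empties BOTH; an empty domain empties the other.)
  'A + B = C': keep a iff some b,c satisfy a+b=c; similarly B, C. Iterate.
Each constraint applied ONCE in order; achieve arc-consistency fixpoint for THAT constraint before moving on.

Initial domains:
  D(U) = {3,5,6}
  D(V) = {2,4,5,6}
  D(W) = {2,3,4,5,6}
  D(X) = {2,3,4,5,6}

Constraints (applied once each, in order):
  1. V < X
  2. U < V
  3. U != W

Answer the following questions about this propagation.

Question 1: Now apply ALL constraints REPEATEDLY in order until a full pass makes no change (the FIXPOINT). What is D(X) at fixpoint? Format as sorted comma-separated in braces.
Answer: {5,6}

Derivation:
pass 0 (initial): D(X)={2,3,4,5,6}
pass 1: U {3,5,6}->{3}; V {2,4,5,6}->{4,5}; W {2,3,4,5,6}->{2,4,5,6}; X {2,3,4,5,6}->{3,4,5,6}
pass 2: X {3,4,5,6}->{5,6}
pass 3: no change
Fixpoint after 3 passes: D(X) = {5,6}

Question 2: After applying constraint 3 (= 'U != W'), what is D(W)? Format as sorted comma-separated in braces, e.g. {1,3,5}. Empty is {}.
Answer: {2,4,5,6}

Derivation:
Constraint 1 (V < X) on D(V)={2,4,5,6} D(X)={2,3,4,5,6}: V {2,4,5,6}->{2,4,5}; X {2,3,4,5,6}->{3,4,5,6}
Constraint 2 (U < V) on D(U)={3,5,6} D(V)={2,4,5}: U {3,5,6}->{3}; V {2,4,5}->{4,5}
Constraint 3 (U != W) on D(U)={3} D(W)={2,3,4,5,6}: W {2,3,4,5,6}->{2,4,5,6}
So after constraint 3: D(W) = {2,4,5,6}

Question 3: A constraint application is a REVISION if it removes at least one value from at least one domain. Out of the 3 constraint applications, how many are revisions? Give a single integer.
Constraint 1 (V < X) on D(V)={2,4,5,6} D(X)={2,3,4,5,6}: V {2,4,5,6}->{2,4,5}; X {2,3,4,5,6}->{3,4,5,6} => REVISION
Constraint 2 (U < V) on D(U)={3,5,6} D(V)={2,4,5}: U {3,5,6}->{3}; V {2,4,5}->{4,5} => REVISION
Constraint 3 (U != W) on D(U)={3} D(W)={2,3,4,5,6}: W {2,3,4,5,6}->{2,4,5,6} => REVISION
Total revisions = 3

Answer: 3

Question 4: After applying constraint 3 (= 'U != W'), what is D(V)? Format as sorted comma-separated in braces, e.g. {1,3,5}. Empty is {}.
Answer: {4,5}

Derivation:
Constraint 1 (V < X) on D(V)={2,4,5,6} D(X)={2,3,4,5,6}: V {2,4,5,6}->{2,4,5}; X {2,3,4,5,6}->{3,4,5,6}
Constraint 2 (U < V) on D(U)={3,5,6} D(V)={2,4,5}: U {3,5,6}->{3}; V {2,4,5}->{4,5}
Constraint 3 (U != W) on D(U)={3} D(W)={2,3,4,5,6}: W {2,3,4,5,6}->{2,4,5,6}
So after constraint 3: D(V) = {4,5}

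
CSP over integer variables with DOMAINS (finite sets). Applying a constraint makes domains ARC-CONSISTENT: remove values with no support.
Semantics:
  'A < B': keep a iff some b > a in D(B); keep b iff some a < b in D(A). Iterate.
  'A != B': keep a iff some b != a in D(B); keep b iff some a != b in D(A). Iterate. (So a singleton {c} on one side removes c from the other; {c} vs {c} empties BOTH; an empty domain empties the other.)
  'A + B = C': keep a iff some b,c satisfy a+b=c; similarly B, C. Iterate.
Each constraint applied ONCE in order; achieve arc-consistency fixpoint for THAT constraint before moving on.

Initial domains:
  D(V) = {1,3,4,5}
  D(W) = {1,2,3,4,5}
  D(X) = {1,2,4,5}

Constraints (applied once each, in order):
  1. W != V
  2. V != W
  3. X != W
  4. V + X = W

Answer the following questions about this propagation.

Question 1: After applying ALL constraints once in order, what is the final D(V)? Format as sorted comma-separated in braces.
Answer: {1,3,4}

Derivation:
Constraint 1 (W != V) on D(W)={1,2,3,4,5} D(V)={1,3,4,5}: no change
Constraint 2 (V != W) on D(V)={1,3,4,5} D(W)={1,2,3,4,5}: no change
Constraint 3 (X != W) on D(X)={1,2,4,5} D(W)={1,2,3,4,5}: no change
Constraint 4 (V + X = W) on D(V)={1,3,4,5} D(X)={1,2,4,5} D(W)={1,2,3,4,5}: V {1,3,4,5}->{1,3,4}; X {1,2,4,5}->{1,2,4}; W {1,2,3,4,5}->{2,3,4,5}
So after all 4 constraints: D(V) = {1,3,4}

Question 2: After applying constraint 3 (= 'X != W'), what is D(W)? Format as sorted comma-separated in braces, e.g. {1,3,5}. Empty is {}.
Constraint 1 (W != V) on D(W)={1,2,3,4,5} D(V)={1,3,4,5}: no change
Constraint 2 (V != W) on D(V)={1,3,4,5} D(W)={1,2,3,4,5}: no change
Constraint 3 (X != W) on D(X)={1,2,4,5} D(W)={1,2,3,4,5}: no change
So after constraint 3: D(W) = {1,2,3,4,5}

Answer: {1,2,3,4,5}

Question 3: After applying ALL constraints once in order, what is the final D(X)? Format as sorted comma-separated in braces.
Constraint 1 (W != V) on D(W)={1,2,3,4,5} D(V)={1,3,4,5}: no change
Constraint 2 (V != W) on D(V)={1,3,4,5} D(W)={1,2,3,4,5}: no change
Constraint 3 (X != W) on D(X)={1,2,4,5} D(W)={1,2,3,4,5}: no change
Constraint 4 (V + X = W) on D(V)={1,3,4,5} D(X)={1,2,4,5} D(W)={1,2,3,4,5}: V {1,3,4,5}->{1,3,4}; X {1,2,4,5}->{1,2,4}; W {1,2,3,4,5}->{2,3,4,5}
So after all 4 constraints: D(X) = {1,2,4}

Answer: {1,2,4}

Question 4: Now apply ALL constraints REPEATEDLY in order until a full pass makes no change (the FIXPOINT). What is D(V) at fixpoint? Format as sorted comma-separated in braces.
pass 0 (initial): D(V)={1,3,4,5}
pass 1: V {1,3,4,5}->{1,3,4}; W {1,2,3,4,5}->{2,3,4,5}; X {1,2,4,5}->{1,2,4}
pass 2: no change
Fixpoint after 2 passes: D(V) = {1,3,4}

Answer: {1,3,4}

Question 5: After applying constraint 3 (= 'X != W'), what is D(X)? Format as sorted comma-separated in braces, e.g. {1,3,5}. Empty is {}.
Answer: {1,2,4,5}

Derivation:
Constraint 1 (W != V) on D(W)={1,2,3,4,5} D(V)={1,3,4,5}: no change
Constraint 2 (V != W) on D(V)={1,3,4,5} D(W)={1,2,3,4,5}: no change
Constraint 3 (X != W) on D(X)={1,2,4,5} D(W)={1,2,3,4,5}: no change
So after constraint 3: D(X) = {1,2,4,5}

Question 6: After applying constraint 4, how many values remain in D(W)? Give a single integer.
Constraint 1 (W != V) on D(W)={1,2,3,4,5} D(V)={1,3,4,5}: no change
Constraint 2 (V != W) on D(V)={1,3,4,5} D(W)={1,2,3,4,5}: no change
Constraint 3 (X != W) on D(X)={1,2,4,5} D(W)={1,2,3,4,5}: no change
Constraint 4 (V + X = W) on D(V)={1,3,4,5} D(X)={1,2,4,5} D(W)={1,2,3,4,5}: V {1,3,4,5}->{1,3,4}; X {1,2,4,5}->{1,2,4}; W {1,2,3,4,5}->{2,3,4,5}
So after constraint 4: D(W)={2,3,4,5}, size = 4

Answer: 4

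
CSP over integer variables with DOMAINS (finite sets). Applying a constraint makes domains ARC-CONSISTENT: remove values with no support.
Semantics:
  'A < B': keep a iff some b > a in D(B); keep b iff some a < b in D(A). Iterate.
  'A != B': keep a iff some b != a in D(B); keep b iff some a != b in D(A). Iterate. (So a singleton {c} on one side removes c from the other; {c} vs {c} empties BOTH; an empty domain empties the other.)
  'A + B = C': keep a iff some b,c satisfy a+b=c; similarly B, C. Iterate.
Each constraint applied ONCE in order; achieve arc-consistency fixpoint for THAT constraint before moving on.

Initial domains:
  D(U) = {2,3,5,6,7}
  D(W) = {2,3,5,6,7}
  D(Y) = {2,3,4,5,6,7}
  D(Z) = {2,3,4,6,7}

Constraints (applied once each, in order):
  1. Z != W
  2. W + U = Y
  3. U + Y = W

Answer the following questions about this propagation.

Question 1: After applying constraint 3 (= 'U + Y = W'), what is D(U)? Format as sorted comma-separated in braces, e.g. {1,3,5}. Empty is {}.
Constraint 1 (Z != W) on D(Z)={2,3,4,6,7} D(W)={2,3,5,6,7}: no change
Constraint 2 (W + U = Y) on D(W)={2,3,5,6,7} D(U)={2,3,5,6,7} D(Y)={2,3,4,5,6,7}: W {2,3,5,6,7}->{2,3,5}; U {2,3,5,6,7}->{2,3,5}; Y {2,3,4,5,6,7}->{4,5,6,7}
Constraint 3 (U + Y = W) on D(U)={2,3,5} D(Y)={4,5,6,7} D(W)={2,3,5}: U {2,3,5}->{}; Y {4,5,6,7}->{}; W {2,3,5}->{}
So after constraint 3: D(U) = {}

Answer: {}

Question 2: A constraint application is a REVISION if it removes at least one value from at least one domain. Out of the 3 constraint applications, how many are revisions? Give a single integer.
Constraint 1 (Z != W) on D(Z)={2,3,4,6,7} D(W)={2,3,5,6,7}: no change => not a revision
Constraint 2 (W + U = Y) on D(W)={2,3,5,6,7} D(U)={2,3,5,6,7} D(Y)={2,3,4,5,6,7}: W {2,3,5,6,7}->{2,3,5}; U {2,3,5,6,7}->{2,3,5}; Y {2,3,4,5,6,7}->{4,5,6,7} => REVISION
Constraint 3 (U + Y = W) on D(U)={2,3,5} D(Y)={4,5,6,7} D(W)={2,3,5}: U {2,3,5}->{}; Y {4,5,6,7}->{}; W {2,3,5}->{} => REVISION
Total revisions = 2

Answer: 2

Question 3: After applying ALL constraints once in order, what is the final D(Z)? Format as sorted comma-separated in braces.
Answer: {2,3,4,6,7}

Derivation:
Constraint 1 (Z != W) on D(Z)={2,3,4,6,7} D(W)={2,3,5,6,7}: no change
Constraint 2 (W + U = Y) on D(W)={2,3,5,6,7} D(U)={2,3,5,6,7} D(Y)={2,3,4,5,6,7}: W {2,3,5,6,7}->{2,3,5}; U {2,3,5,6,7}->{2,3,5}; Y {2,3,4,5,6,7}->{4,5,6,7}
Constraint 3 (U + Y = W) on D(U)={2,3,5} D(Y)={4,5,6,7} D(W)={2,3,5}: U {2,3,5}->{}; Y {4,5,6,7}->{}; W {2,3,5}->{}
So after all 3 constraints: D(Z) = {2,3,4,6,7}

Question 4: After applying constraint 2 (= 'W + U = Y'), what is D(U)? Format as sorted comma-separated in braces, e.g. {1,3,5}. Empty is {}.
Answer: {2,3,5}

Derivation:
Constraint 1 (Z != W) on D(Z)={2,3,4,6,7} D(W)={2,3,5,6,7}: no change
Constraint 2 (W + U = Y) on D(W)={2,3,5,6,7} D(U)={2,3,5,6,7} D(Y)={2,3,4,5,6,7}: W {2,3,5,6,7}->{2,3,5}; U {2,3,5,6,7}->{2,3,5}; Y {2,3,4,5,6,7}->{4,5,6,7}
So after constraint 2: D(U) = {2,3,5}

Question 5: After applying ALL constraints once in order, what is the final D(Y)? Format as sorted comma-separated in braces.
Answer: {}

Derivation:
Constraint 1 (Z != W) on D(Z)={2,3,4,6,7} D(W)={2,3,5,6,7}: no change
Constraint 2 (W + U = Y) on D(W)={2,3,5,6,7} D(U)={2,3,5,6,7} D(Y)={2,3,4,5,6,7}: W {2,3,5,6,7}->{2,3,5}; U {2,3,5,6,7}->{2,3,5}; Y {2,3,4,5,6,7}->{4,5,6,7}
Constraint 3 (U + Y = W) on D(U)={2,3,5} D(Y)={4,5,6,7} D(W)={2,3,5}: U {2,3,5}->{}; Y {4,5,6,7}->{}; W {2,3,5}->{}
So after all 3 constraints: D(Y) = {}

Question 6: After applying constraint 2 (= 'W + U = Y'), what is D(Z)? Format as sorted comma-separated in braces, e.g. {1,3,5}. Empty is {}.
Answer: {2,3,4,6,7}

Derivation:
Constraint 1 (Z != W) on D(Z)={2,3,4,6,7} D(W)={2,3,5,6,7}: no change
Constraint 2 (W + U = Y) on D(W)={2,3,5,6,7} D(U)={2,3,5,6,7} D(Y)={2,3,4,5,6,7}: W {2,3,5,6,7}->{2,3,5}; U {2,3,5,6,7}->{2,3,5}; Y {2,3,4,5,6,7}->{4,5,6,7}
So after constraint 2: D(Z) = {2,3,4,6,7}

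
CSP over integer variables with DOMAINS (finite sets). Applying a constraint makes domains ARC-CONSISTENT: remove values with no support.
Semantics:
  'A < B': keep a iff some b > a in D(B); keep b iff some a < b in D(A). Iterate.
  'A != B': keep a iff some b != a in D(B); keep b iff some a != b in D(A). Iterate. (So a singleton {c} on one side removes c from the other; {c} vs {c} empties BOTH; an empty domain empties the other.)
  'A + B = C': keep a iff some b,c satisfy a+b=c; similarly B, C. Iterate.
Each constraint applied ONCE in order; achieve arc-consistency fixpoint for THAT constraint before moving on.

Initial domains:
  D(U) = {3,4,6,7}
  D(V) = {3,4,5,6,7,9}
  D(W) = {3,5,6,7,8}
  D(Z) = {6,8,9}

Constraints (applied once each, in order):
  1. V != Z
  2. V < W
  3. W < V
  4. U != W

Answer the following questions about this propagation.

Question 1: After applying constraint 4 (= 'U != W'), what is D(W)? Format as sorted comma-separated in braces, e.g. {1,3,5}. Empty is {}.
Answer: {5,6}

Derivation:
Constraint 1 (V != Z) on D(V)={3,4,5,6,7,9} D(Z)={6,8,9}: no change
Constraint 2 (V < W) on D(V)={3,4,5,6,7,9} D(W)={3,5,6,7,8}: V {3,4,5,6,7,9}->{3,4,5,6,7}; W {3,5,6,7,8}->{5,6,7,8}
Constraint 3 (W < V) on D(W)={5,6,7,8} D(V)={3,4,5,6,7}: W {5,6,7,8}->{5,6}; V {3,4,5,6,7}->{6,7}
Constraint 4 (U != W) on D(U)={3,4,6,7} D(W)={5,6}: no change
So after constraint 4: D(W) = {5,6}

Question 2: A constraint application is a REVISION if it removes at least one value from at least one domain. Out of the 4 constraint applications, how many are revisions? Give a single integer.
Answer: 2

Derivation:
Constraint 1 (V != Z) on D(V)={3,4,5,6,7,9} D(Z)={6,8,9}: no change => not a revision
Constraint 2 (V < W) on D(V)={3,4,5,6,7,9} D(W)={3,5,6,7,8}: V {3,4,5,6,7,9}->{3,4,5,6,7}; W {3,5,6,7,8}->{5,6,7,8} => REVISION
Constraint 3 (W < V) on D(W)={5,6,7,8} D(V)={3,4,5,6,7}: W {5,6,7,8}->{5,6}; V {3,4,5,6,7}->{6,7} => REVISION
Constraint 4 (U != W) on D(U)={3,4,6,7} D(W)={5,6}: no change => not a revision
Total revisions = 2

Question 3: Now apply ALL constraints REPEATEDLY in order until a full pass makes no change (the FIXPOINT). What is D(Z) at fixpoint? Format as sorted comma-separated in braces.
Answer: {}

Derivation:
pass 0 (initial): D(Z)={6,8,9}
pass 1: V {3,4,5,6,7,9}->{6,7}; W {3,5,6,7,8}->{5,6}
pass 2: U {3,4,6,7}->{}; V {6,7}->{}; W {5,6}->{}
pass 3: Z {6,8,9}->{}
pass 4: no change
Fixpoint after 4 passes: D(Z) = {}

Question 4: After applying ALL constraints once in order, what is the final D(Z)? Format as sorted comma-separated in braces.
Constraint 1 (V != Z) on D(V)={3,4,5,6,7,9} D(Z)={6,8,9}: no change
Constraint 2 (V < W) on D(V)={3,4,5,6,7,9} D(W)={3,5,6,7,8}: V {3,4,5,6,7,9}->{3,4,5,6,7}; W {3,5,6,7,8}->{5,6,7,8}
Constraint 3 (W < V) on D(W)={5,6,7,8} D(V)={3,4,5,6,7}: W {5,6,7,8}->{5,6}; V {3,4,5,6,7}->{6,7}
Constraint 4 (U != W) on D(U)={3,4,6,7} D(W)={5,6}: no change
So after all 4 constraints: D(Z) = {6,8,9}

Answer: {6,8,9}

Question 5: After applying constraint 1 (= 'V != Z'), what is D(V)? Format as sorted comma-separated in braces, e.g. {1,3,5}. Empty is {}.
Constraint 1 (V != Z) on D(V)={3,4,5,6,7,9} D(Z)={6,8,9}: no change
So after constraint 1: D(V) = {3,4,5,6,7,9}

Answer: {3,4,5,6,7,9}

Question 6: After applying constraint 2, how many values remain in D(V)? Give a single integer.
Answer: 5

Derivation:
Constraint 1 (V != Z) on D(V)={3,4,5,6,7,9} D(Z)={6,8,9}: no change
Constraint 2 (V < W) on D(V)={3,4,5,6,7,9} D(W)={3,5,6,7,8}: V {3,4,5,6,7,9}->{3,4,5,6,7}; W {3,5,6,7,8}->{5,6,7,8}
So after constraint 2: D(V)={3,4,5,6,7}, size = 5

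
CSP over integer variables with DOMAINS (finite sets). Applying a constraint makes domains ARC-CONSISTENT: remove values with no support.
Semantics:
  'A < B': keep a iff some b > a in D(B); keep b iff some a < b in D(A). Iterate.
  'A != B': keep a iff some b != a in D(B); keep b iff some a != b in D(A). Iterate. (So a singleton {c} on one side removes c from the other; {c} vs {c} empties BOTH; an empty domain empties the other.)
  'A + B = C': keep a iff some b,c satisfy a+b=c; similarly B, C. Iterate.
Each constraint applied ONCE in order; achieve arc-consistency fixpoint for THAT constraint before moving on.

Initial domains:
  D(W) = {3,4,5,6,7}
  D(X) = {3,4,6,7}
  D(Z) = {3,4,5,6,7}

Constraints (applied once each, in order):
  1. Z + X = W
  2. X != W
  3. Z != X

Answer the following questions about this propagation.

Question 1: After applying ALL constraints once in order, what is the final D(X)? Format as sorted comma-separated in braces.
Constraint 1 (Z + X = W) on D(Z)={3,4,5,6,7} D(X)={3,4,6,7} D(W)={3,4,5,6,7}: Z {3,4,5,6,7}->{3,4}; X {3,4,6,7}->{3,4}; W {3,4,5,6,7}->{6,7}
Constraint 2 (X != W) on D(X)={3,4} D(W)={6,7}: no change
Constraint 3 (Z != X) on D(Z)={3,4} D(X)={3,4}: no change
So after all 3 constraints: D(X) = {3,4}

Answer: {3,4}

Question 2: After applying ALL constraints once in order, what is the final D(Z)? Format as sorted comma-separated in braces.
Constraint 1 (Z + X = W) on D(Z)={3,4,5,6,7} D(X)={3,4,6,7} D(W)={3,4,5,6,7}: Z {3,4,5,6,7}->{3,4}; X {3,4,6,7}->{3,4}; W {3,4,5,6,7}->{6,7}
Constraint 2 (X != W) on D(X)={3,4} D(W)={6,7}: no change
Constraint 3 (Z != X) on D(Z)={3,4} D(X)={3,4}: no change
So after all 3 constraints: D(Z) = {3,4}

Answer: {3,4}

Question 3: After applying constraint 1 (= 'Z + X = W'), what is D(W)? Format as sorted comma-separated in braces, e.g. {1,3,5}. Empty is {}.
Constraint 1 (Z + X = W) on D(Z)={3,4,5,6,7} D(X)={3,4,6,7} D(W)={3,4,5,6,7}: Z {3,4,5,6,7}->{3,4}; X {3,4,6,7}->{3,4}; W {3,4,5,6,7}->{6,7}
So after constraint 1: D(W) = {6,7}

Answer: {6,7}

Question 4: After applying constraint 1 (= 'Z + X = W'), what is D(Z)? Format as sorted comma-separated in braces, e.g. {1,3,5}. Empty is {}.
Answer: {3,4}

Derivation:
Constraint 1 (Z + X = W) on D(Z)={3,4,5,6,7} D(X)={3,4,6,7} D(W)={3,4,5,6,7}: Z {3,4,5,6,7}->{3,4}; X {3,4,6,7}->{3,4}; W {3,4,5,6,7}->{6,7}
So after constraint 1: D(Z) = {3,4}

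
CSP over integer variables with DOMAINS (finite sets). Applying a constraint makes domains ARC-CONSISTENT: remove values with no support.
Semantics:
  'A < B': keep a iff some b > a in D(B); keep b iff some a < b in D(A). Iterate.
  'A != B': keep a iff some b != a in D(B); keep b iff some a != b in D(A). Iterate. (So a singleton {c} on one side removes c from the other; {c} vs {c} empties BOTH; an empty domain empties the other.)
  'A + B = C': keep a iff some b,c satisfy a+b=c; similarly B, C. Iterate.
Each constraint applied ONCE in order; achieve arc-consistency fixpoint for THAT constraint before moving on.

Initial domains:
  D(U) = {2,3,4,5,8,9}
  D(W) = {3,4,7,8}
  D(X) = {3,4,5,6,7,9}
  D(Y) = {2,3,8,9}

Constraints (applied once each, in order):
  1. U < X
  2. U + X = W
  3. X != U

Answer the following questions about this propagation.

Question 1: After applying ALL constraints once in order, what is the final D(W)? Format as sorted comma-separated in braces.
Answer: {7,8}

Derivation:
Constraint 1 (U < X) on D(U)={2,3,4,5,8,9} D(X)={3,4,5,6,7,9}: U {2,3,4,5,8,9}->{2,3,4,5,8}
Constraint 2 (U + X = W) on D(U)={2,3,4,5,8} D(X)={3,4,5,6,7,9} D(W)={3,4,7,8}: U {2,3,4,5,8}->{2,3,4,5}; X {3,4,5,6,7,9}->{3,4,5,6}; W {3,4,7,8}->{7,8}
Constraint 3 (X != U) on D(X)={3,4,5,6} D(U)={2,3,4,5}: no change
So after all 3 constraints: D(W) = {7,8}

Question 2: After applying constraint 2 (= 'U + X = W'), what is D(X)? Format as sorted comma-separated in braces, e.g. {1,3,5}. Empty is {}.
Answer: {3,4,5,6}

Derivation:
Constraint 1 (U < X) on D(U)={2,3,4,5,8,9} D(X)={3,4,5,6,7,9}: U {2,3,4,5,8,9}->{2,3,4,5,8}
Constraint 2 (U + X = W) on D(U)={2,3,4,5,8} D(X)={3,4,5,6,7,9} D(W)={3,4,7,8}: U {2,3,4,5,8}->{2,3,4,5}; X {3,4,5,6,7,9}->{3,4,5,6}; W {3,4,7,8}->{7,8}
So after constraint 2: D(X) = {3,4,5,6}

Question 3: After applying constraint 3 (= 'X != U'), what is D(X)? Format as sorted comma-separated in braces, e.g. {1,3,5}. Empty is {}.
Answer: {3,4,5,6}

Derivation:
Constraint 1 (U < X) on D(U)={2,3,4,5,8,9} D(X)={3,4,5,6,7,9}: U {2,3,4,5,8,9}->{2,3,4,5,8}
Constraint 2 (U + X = W) on D(U)={2,3,4,5,8} D(X)={3,4,5,6,7,9} D(W)={3,4,7,8}: U {2,3,4,5,8}->{2,3,4,5}; X {3,4,5,6,7,9}->{3,4,5,6}; W {3,4,7,8}->{7,8}
Constraint 3 (X != U) on D(X)={3,4,5,6} D(U)={2,3,4,5}: no change
So after constraint 3: D(X) = {3,4,5,6}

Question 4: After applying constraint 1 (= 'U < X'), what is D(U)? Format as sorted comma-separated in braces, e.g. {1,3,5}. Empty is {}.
Constraint 1 (U < X) on D(U)={2,3,4,5,8,9} D(X)={3,4,5,6,7,9}: U {2,3,4,5,8,9}->{2,3,4,5,8}
So after constraint 1: D(U) = {2,3,4,5,8}

Answer: {2,3,4,5,8}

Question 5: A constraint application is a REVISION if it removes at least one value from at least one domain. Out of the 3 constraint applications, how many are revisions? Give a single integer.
Constraint 1 (U < X) on D(U)={2,3,4,5,8,9} D(X)={3,4,5,6,7,9}: U {2,3,4,5,8,9}->{2,3,4,5,8} => REVISION
Constraint 2 (U + X = W) on D(U)={2,3,4,5,8} D(X)={3,4,5,6,7,9} D(W)={3,4,7,8}: U {2,3,4,5,8}->{2,3,4,5}; X {3,4,5,6,7,9}->{3,4,5,6}; W {3,4,7,8}->{7,8} => REVISION
Constraint 3 (X != U) on D(X)={3,4,5,6} D(U)={2,3,4,5}: no change => not a revision
Total revisions = 2

Answer: 2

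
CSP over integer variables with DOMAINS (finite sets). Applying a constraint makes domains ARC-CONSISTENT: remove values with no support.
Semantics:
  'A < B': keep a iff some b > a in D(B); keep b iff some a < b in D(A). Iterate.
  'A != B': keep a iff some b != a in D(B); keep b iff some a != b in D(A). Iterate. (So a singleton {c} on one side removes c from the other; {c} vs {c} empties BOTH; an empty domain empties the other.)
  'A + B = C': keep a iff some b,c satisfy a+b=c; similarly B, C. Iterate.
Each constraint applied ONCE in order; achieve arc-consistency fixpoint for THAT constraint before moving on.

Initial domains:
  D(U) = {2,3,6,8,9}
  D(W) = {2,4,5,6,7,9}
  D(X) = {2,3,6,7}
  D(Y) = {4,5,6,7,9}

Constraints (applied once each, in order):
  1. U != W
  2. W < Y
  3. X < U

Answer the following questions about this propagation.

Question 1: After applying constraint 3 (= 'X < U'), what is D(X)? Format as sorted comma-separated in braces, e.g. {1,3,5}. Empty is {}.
Answer: {2,3,6,7}

Derivation:
Constraint 1 (U != W) on D(U)={2,3,6,8,9} D(W)={2,4,5,6,7,9}: no change
Constraint 2 (W < Y) on D(W)={2,4,5,6,7,9} D(Y)={4,5,6,7,9}: W {2,4,5,6,7,9}->{2,4,5,6,7}
Constraint 3 (X < U) on D(X)={2,3,6,7} D(U)={2,3,6,8,9}: U {2,3,6,8,9}->{3,6,8,9}
So after constraint 3: D(X) = {2,3,6,7}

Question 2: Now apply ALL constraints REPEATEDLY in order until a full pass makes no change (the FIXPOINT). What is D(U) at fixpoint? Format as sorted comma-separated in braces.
pass 0 (initial): D(U)={2,3,6,8,9}
pass 1: U {2,3,6,8,9}->{3,6,8,9}; W {2,4,5,6,7,9}->{2,4,5,6,7}
pass 2: no change
Fixpoint after 2 passes: D(U) = {3,6,8,9}

Answer: {3,6,8,9}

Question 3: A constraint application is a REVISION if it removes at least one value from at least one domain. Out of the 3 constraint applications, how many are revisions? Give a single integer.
Answer: 2

Derivation:
Constraint 1 (U != W) on D(U)={2,3,6,8,9} D(W)={2,4,5,6,7,9}: no change => not a revision
Constraint 2 (W < Y) on D(W)={2,4,5,6,7,9} D(Y)={4,5,6,7,9}: W {2,4,5,6,7,9}->{2,4,5,6,7} => REVISION
Constraint 3 (X < U) on D(X)={2,3,6,7} D(U)={2,3,6,8,9}: U {2,3,6,8,9}->{3,6,8,9} => REVISION
Total revisions = 2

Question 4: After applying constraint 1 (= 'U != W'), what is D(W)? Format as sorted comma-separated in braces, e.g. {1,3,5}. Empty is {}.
Answer: {2,4,5,6,7,9}

Derivation:
Constraint 1 (U != W) on D(U)={2,3,6,8,9} D(W)={2,4,5,6,7,9}: no change
So after constraint 1: D(W) = {2,4,5,6,7,9}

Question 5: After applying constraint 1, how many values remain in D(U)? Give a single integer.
Constraint 1 (U != W) on D(U)={2,3,6,8,9} D(W)={2,4,5,6,7,9}: no change
So after constraint 1: D(U)={2,3,6,8,9}, size = 5

Answer: 5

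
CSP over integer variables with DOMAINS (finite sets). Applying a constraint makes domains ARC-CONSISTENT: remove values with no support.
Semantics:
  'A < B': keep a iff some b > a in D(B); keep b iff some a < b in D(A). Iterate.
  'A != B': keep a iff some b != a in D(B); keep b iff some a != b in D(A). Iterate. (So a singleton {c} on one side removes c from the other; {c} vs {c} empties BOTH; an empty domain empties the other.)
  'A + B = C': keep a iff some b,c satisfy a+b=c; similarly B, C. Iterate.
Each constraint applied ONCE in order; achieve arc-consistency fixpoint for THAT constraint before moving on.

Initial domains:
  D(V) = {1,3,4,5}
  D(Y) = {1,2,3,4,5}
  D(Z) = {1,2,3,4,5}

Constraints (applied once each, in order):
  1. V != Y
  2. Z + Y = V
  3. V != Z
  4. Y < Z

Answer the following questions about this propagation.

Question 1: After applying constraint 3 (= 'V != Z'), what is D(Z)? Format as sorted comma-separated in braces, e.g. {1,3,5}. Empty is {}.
Constraint 1 (V != Y) on D(V)={1,3,4,5} D(Y)={1,2,3,4,5}: no change
Constraint 2 (Z + Y = V) on D(Z)={1,2,3,4,5} D(Y)={1,2,3,4,5} D(V)={1,3,4,5}: Z {1,2,3,4,5}->{1,2,3,4}; Y {1,2,3,4,5}->{1,2,3,4}; V {1,3,4,5}->{3,4,5}
Constraint 3 (V != Z) on D(V)={3,4,5} D(Z)={1,2,3,4}: no change
So after constraint 3: D(Z) = {1,2,3,4}

Answer: {1,2,3,4}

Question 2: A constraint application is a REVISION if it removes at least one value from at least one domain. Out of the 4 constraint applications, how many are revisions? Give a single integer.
Constraint 1 (V != Y) on D(V)={1,3,4,5} D(Y)={1,2,3,4,5}: no change => not a revision
Constraint 2 (Z + Y = V) on D(Z)={1,2,3,4,5} D(Y)={1,2,3,4,5} D(V)={1,3,4,5}: Z {1,2,3,4,5}->{1,2,3,4}; Y {1,2,3,4,5}->{1,2,3,4}; V {1,3,4,5}->{3,4,5} => REVISION
Constraint 3 (V != Z) on D(V)={3,4,5} D(Z)={1,2,3,4}: no change => not a revision
Constraint 4 (Y < Z) on D(Y)={1,2,3,4} D(Z)={1,2,3,4}: Y {1,2,3,4}->{1,2,3}; Z {1,2,3,4}->{2,3,4} => REVISION
Total revisions = 2

Answer: 2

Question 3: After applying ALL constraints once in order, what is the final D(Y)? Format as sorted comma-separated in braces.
Constraint 1 (V != Y) on D(V)={1,3,4,5} D(Y)={1,2,3,4,5}: no change
Constraint 2 (Z + Y = V) on D(Z)={1,2,3,4,5} D(Y)={1,2,3,4,5} D(V)={1,3,4,5}: Z {1,2,3,4,5}->{1,2,3,4}; Y {1,2,3,4,5}->{1,2,3,4}; V {1,3,4,5}->{3,4,5}
Constraint 3 (V != Z) on D(V)={3,4,5} D(Z)={1,2,3,4}: no change
Constraint 4 (Y < Z) on D(Y)={1,2,3,4} D(Z)={1,2,3,4}: Y {1,2,3,4}->{1,2,3}; Z {1,2,3,4}->{2,3,4}
So after all 4 constraints: D(Y) = {1,2,3}

Answer: {1,2,3}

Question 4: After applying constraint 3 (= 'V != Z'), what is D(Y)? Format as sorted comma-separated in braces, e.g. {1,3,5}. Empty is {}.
Constraint 1 (V != Y) on D(V)={1,3,4,5} D(Y)={1,2,3,4,5}: no change
Constraint 2 (Z + Y = V) on D(Z)={1,2,3,4,5} D(Y)={1,2,3,4,5} D(V)={1,3,4,5}: Z {1,2,3,4,5}->{1,2,3,4}; Y {1,2,3,4,5}->{1,2,3,4}; V {1,3,4,5}->{3,4,5}
Constraint 3 (V != Z) on D(V)={3,4,5} D(Z)={1,2,3,4}: no change
So after constraint 3: D(Y) = {1,2,3,4}

Answer: {1,2,3,4}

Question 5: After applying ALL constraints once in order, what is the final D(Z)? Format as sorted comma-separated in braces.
Constraint 1 (V != Y) on D(V)={1,3,4,5} D(Y)={1,2,3,4,5}: no change
Constraint 2 (Z + Y = V) on D(Z)={1,2,3,4,5} D(Y)={1,2,3,4,5} D(V)={1,3,4,5}: Z {1,2,3,4,5}->{1,2,3,4}; Y {1,2,3,4,5}->{1,2,3,4}; V {1,3,4,5}->{3,4,5}
Constraint 3 (V != Z) on D(V)={3,4,5} D(Z)={1,2,3,4}: no change
Constraint 4 (Y < Z) on D(Y)={1,2,3,4} D(Z)={1,2,3,4}: Y {1,2,3,4}->{1,2,3}; Z {1,2,3,4}->{2,3,4}
So after all 4 constraints: D(Z) = {2,3,4}

Answer: {2,3,4}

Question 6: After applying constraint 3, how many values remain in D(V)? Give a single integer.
Constraint 1 (V != Y) on D(V)={1,3,4,5} D(Y)={1,2,3,4,5}: no change
Constraint 2 (Z + Y = V) on D(Z)={1,2,3,4,5} D(Y)={1,2,3,4,5} D(V)={1,3,4,5}: Z {1,2,3,4,5}->{1,2,3,4}; Y {1,2,3,4,5}->{1,2,3,4}; V {1,3,4,5}->{3,4,5}
Constraint 3 (V != Z) on D(V)={3,4,5} D(Z)={1,2,3,4}: no change
So after constraint 3: D(V)={3,4,5}, size = 3

Answer: 3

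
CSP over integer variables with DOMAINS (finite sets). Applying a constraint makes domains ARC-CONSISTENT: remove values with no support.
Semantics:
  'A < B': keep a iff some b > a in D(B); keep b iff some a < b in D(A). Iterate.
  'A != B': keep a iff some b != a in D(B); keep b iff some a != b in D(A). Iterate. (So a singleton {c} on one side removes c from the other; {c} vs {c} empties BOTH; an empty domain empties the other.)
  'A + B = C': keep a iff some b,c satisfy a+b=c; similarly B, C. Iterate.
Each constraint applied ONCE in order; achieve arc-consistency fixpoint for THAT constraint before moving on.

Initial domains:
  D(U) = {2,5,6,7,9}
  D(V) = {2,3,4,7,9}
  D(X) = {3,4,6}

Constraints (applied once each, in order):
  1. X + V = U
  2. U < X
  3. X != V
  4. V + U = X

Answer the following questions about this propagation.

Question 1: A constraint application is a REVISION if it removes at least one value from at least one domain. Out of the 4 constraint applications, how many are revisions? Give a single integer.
Answer: 3

Derivation:
Constraint 1 (X + V = U) on D(X)={3,4,6} D(V)={2,3,4,7,9} D(U)={2,5,6,7,9}: V {2,3,4,7,9}->{2,3,4}; U {2,5,6,7,9}->{5,6,7,9} => REVISION
Constraint 2 (U < X) on D(U)={5,6,7,9} D(X)={3,4,6}: U {5,6,7,9}->{5}; X {3,4,6}->{6} => REVISION
Constraint 3 (X != V) on D(X)={6} D(V)={2,3,4}: no change => not a revision
Constraint 4 (V + U = X) on D(V)={2,3,4} D(U)={5} D(X)={6}: V {2,3,4}->{}; U {5}->{}; X {6}->{} => REVISION
Total revisions = 3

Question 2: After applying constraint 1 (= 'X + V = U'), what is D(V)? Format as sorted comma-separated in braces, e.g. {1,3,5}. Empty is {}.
Answer: {2,3,4}

Derivation:
Constraint 1 (X + V = U) on D(X)={3,4,6} D(V)={2,3,4,7,9} D(U)={2,5,6,7,9}: V {2,3,4,7,9}->{2,3,4}; U {2,5,6,7,9}->{5,6,7,9}
So after constraint 1: D(V) = {2,3,4}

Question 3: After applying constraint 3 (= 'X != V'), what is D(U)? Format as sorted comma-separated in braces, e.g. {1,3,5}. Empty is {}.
Answer: {5}

Derivation:
Constraint 1 (X + V = U) on D(X)={3,4,6} D(V)={2,3,4,7,9} D(U)={2,5,6,7,9}: V {2,3,4,7,9}->{2,3,4}; U {2,5,6,7,9}->{5,6,7,9}
Constraint 2 (U < X) on D(U)={5,6,7,9} D(X)={3,4,6}: U {5,6,7,9}->{5}; X {3,4,6}->{6}
Constraint 3 (X != V) on D(X)={6} D(V)={2,3,4}: no change
So after constraint 3: D(U) = {5}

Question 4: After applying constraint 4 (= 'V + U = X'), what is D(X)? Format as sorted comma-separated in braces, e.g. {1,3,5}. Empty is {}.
Constraint 1 (X + V = U) on D(X)={3,4,6} D(V)={2,3,4,7,9} D(U)={2,5,6,7,9}: V {2,3,4,7,9}->{2,3,4}; U {2,5,6,7,9}->{5,6,7,9}
Constraint 2 (U < X) on D(U)={5,6,7,9} D(X)={3,4,6}: U {5,6,7,9}->{5}; X {3,4,6}->{6}
Constraint 3 (X != V) on D(X)={6} D(V)={2,3,4}: no change
Constraint 4 (V + U = X) on D(V)={2,3,4} D(U)={5} D(X)={6}: V {2,3,4}->{}; U {5}->{}; X {6}->{}
So after constraint 4: D(X) = {}

Answer: {}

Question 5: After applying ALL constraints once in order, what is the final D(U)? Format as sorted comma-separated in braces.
Answer: {}

Derivation:
Constraint 1 (X + V = U) on D(X)={3,4,6} D(V)={2,3,4,7,9} D(U)={2,5,6,7,9}: V {2,3,4,7,9}->{2,3,4}; U {2,5,6,7,9}->{5,6,7,9}
Constraint 2 (U < X) on D(U)={5,6,7,9} D(X)={3,4,6}: U {5,6,7,9}->{5}; X {3,4,6}->{6}
Constraint 3 (X != V) on D(X)={6} D(V)={2,3,4}: no change
Constraint 4 (V + U = X) on D(V)={2,3,4} D(U)={5} D(X)={6}: V {2,3,4}->{}; U {5}->{}; X {6}->{}
So after all 4 constraints: D(U) = {}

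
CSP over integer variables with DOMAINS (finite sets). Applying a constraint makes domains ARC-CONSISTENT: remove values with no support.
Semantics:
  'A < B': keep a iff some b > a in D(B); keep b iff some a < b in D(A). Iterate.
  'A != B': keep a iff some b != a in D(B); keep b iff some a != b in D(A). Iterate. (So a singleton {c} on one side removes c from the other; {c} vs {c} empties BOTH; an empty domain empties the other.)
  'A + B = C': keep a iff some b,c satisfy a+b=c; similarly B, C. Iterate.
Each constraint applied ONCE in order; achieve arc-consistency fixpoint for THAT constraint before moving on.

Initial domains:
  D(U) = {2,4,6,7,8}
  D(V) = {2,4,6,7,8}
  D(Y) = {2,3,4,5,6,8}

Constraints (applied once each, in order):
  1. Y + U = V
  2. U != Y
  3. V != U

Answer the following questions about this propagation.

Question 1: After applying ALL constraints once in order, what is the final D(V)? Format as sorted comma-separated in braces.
Constraint 1 (Y + U = V) on D(Y)={2,3,4,5,6,8} D(U)={2,4,6,7,8} D(V)={2,4,6,7,8}: Y {2,3,4,5,6,8}->{2,3,4,5,6}; U {2,4,6,7,8}->{2,4,6}; V {2,4,6,7,8}->{4,6,7,8}
Constraint 2 (U != Y) on D(U)={2,4,6} D(Y)={2,3,4,5,6}: no change
Constraint 3 (V != U) on D(V)={4,6,7,8} D(U)={2,4,6}: no change
So after all 3 constraints: D(V) = {4,6,7,8}

Answer: {4,6,7,8}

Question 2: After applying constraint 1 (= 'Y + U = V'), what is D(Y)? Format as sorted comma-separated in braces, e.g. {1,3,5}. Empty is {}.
Answer: {2,3,4,5,6}

Derivation:
Constraint 1 (Y + U = V) on D(Y)={2,3,4,5,6,8} D(U)={2,4,6,7,8} D(V)={2,4,6,7,8}: Y {2,3,4,5,6,8}->{2,3,4,5,6}; U {2,4,6,7,8}->{2,4,6}; V {2,4,6,7,8}->{4,6,7,8}
So after constraint 1: D(Y) = {2,3,4,5,6}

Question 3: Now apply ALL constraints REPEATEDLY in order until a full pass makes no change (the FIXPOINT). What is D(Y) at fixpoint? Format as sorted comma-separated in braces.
Answer: {2,3,4,5,6}

Derivation:
pass 0 (initial): D(Y)={2,3,4,5,6,8}
pass 1: U {2,4,6,7,8}->{2,4,6}; V {2,4,6,7,8}->{4,6,7,8}; Y {2,3,4,5,6,8}->{2,3,4,5,6}
pass 2: no change
Fixpoint after 2 passes: D(Y) = {2,3,4,5,6}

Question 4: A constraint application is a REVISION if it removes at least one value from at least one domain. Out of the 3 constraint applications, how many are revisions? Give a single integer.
Answer: 1

Derivation:
Constraint 1 (Y + U = V) on D(Y)={2,3,4,5,6,8} D(U)={2,4,6,7,8} D(V)={2,4,6,7,8}: Y {2,3,4,5,6,8}->{2,3,4,5,6}; U {2,4,6,7,8}->{2,4,6}; V {2,4,6,7,8}->{4,6,7,8} => REVISION
Constraint 2 (U != Y) on D(U)={2,4,6} D(Y)={2,3,4,5,6}: no change => not a revision
Constraint 3 (V != U) on D(V)={4,6,7,8} D(U)={2,4,6}: no change => not a revision
Total revisions = 1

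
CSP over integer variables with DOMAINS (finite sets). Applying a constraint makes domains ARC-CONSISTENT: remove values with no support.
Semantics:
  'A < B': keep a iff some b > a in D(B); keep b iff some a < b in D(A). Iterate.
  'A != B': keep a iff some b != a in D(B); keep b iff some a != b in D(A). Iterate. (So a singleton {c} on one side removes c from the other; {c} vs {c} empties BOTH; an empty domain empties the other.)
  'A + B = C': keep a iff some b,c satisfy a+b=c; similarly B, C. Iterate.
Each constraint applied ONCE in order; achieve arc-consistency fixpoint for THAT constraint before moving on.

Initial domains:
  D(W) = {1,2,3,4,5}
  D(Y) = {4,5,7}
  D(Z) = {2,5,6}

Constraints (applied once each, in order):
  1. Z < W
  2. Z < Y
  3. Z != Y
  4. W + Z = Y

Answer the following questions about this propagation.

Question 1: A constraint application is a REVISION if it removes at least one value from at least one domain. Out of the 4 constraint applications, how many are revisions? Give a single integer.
Constraint 1 (Z < W) on D(Z)={2,5,6} D(W)={1,2,3,4,5}: Z {2,5,6}->{2}; W {1,2,3,4,5}->{3,4,5} => REVISION
Constraint 2 (Z < Y) on D(Z)={2} D(Y)={4,5,7}: no change => not a revision
Constraint 3 (Z != Y) on D(Z)={2} D(Y)={4,5,7}: no change => not a revision
Constraint 4 (W + Z = Y) on D(W)={3,4,5} D(Z)={2} D(Y)={4,5,7}: W {3,4,5}->{3,5}; Y {4,5,7}->{5,7} => REVISION
Total revisions = 2

Answer: 2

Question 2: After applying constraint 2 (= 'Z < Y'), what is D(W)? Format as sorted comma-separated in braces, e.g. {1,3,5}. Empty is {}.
Constraint 1 (Z < W) on D(Z)={2,5,6} D(W)={1,2,3,4,5}: Z {2,5,6}->{2}; W {1,2,3,4,5}->{3,4,5}
Constraint 2 (Z < Y) on D(Z)={2} D(Y)={4,5,7}: no change
So after constraint 2: D(W) = {3,4,5}

Answer: {3,4,5}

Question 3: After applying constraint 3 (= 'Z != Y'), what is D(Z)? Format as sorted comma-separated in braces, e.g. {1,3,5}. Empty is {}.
Constraint 1 (Z < W) on D(Z)={2,5,6} D(W)={1,2,3,4,5}: Z {2,5,6}->{2}; W {1,2,3,4,5}->{3,4,5}
Constraint 2 (Z < Y) on D(Z)={2} D(Y)={4,5,7}: no change
Constraint 3 (Z != Y) on D(Z)={2} D(Y)={4,5,7}: no change
So after constraint 3: D(Z) = {2}

Answer: {2}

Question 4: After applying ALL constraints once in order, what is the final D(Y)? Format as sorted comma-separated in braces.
Constraint 1 (Z < W) on D(Z)={2,5,6} D(W)={1,2,3,4,5}: Z {2,5,6}->{2}; W {1,2,3,4,5}->{3,4,5}
Constraint 2 (Z < Y) on D(Z)={2} D(Y)={4,5,7}: no change
Constraint 3 (Z != Y) on D(Z)={2} D(Y)={4,5,7}: no change
Constraint 4 (W + Z = Y) on D(W)={3,4,5} D(Z)={2} D(Y)={4,5,7}: W {3,4,5}->{3,5}; Y {4,5,7}->{5,7}
So after all 4 constraints: D(Y) = {5,7}

Answer: {5,7}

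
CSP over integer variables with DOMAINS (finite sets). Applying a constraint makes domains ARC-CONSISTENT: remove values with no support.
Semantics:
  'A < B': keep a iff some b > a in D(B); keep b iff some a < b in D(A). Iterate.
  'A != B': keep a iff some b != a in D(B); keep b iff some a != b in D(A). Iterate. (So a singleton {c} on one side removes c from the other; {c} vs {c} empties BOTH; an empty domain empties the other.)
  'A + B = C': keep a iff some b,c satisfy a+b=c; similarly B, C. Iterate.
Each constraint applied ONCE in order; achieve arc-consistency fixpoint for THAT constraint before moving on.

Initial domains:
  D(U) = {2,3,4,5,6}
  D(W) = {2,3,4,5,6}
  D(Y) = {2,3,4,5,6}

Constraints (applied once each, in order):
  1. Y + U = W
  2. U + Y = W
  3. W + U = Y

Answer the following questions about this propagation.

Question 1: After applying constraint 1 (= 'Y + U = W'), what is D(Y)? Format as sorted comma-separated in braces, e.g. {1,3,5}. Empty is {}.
Answer: {2,3,4}

Derivation:
Constraint 1 (Y + U = W) on D(Y)={2,3,4,5,6} D(U)={2,3,4,5,6} D(W)={2,3,4,5,6}: Y {2,3,4,5,6}->{2,3,4}; U {2,3,4,5,6}->{2,3,4}; W {2,3,4,5,6}->{4,5,6}
So after constraint 1: D(Y) = {2,3,4}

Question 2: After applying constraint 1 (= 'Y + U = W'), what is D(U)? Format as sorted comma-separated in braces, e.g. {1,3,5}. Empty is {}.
Constraint 1 (Y + U = W) on D(Y)={2,3,4,5,6} D(U)={2,3,4,5,6} D(W)={2,3,4,5,6}: Y {2,3,4,5,6}->{2,3,4}; U {2,3,4,5,6}->{2,3,4}; W {2,3,4,5,6}->{4,5,6}
So after constraint 1: D(U) = {2,3,4}

Answer: {2,3,4}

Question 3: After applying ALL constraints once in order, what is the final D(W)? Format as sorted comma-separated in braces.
Answer: {}

Derivation:
Constraint 1 (Y + U = W) on D(Y)={2,3,4,5,6} D(U)={2,3,4,5,6} D(W)={2,3,4,5,6}: Y {2,3,4,5,6}->{2,3,4}; U {2,3,4,5,6}->{2,3,4}; W {2,3,4,5,6}->{4,5,6}
Constraint 2 (U + Y = W) on D(U)={2,3,4} D(Y)={2,3,4} D(W)={4,5,6}: no change
Constraint 3 (W + U = Y) on D(W)={4,5,6} D(U)={2,3,4} D(Y)={2,3,4}: W {4,5,6}->{}; U {2,3,4}->{}; Y {2,3,4}->{}
So after all 3 constraints: D(W) = {}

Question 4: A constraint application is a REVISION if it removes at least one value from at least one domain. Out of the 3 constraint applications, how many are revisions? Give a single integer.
Answer: 2

Derivation:
Constraint 1 (Y + U = W) on D(Y)={2,3,4,5,6} D(U)={2,3,4,5,6} D(W)={2,3,4,5,6}: Y {2,3,4,5,6}->{2,3,4}; U {2,3,4,5,6}->{2,3,4}; W {2,3,4,5,6}->{4,5,6} => REVISION
Constraint 2 (U + Y = W) on D(U)={2,3,4} D(Y)={2,3,4} D(W)={4,5,6}: no change => not a revision
Constraint 3 (W + U = Y) on D(W)={4,5,6} D(U)={2,3,4} D(Y)={2,3,4}: W {4,5,6}->{}; U {2,3,4}->{}; Y {2,3,4}->{} => REVISION
Total revisions = 2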